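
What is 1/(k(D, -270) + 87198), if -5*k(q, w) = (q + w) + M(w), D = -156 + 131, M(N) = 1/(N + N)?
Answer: 2700/235593901 ≈ 1.1460e-5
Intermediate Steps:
M(N) = 1/(2*N)
D = -25
k(q, w) = -q/5 - w/5 - 1/(10*w) (k(q, w) = -((q + w) + 1/(2*w))/5 = -(q + w + 1/(2*w))/5 = -q/5 - w/5 - 1/(10*w))
1/(k(D, -270) + 87198) = 1/((⅒)*(-1 + 2*(-270)*(-1*(-25) - 1*(-270)))/(-270) + 87198) = 1/((⅒)*(-1/270)*(-1 + 2*(-270)*(25 + 270)) + 87198) = 1/((⅒)*(-1/270)*(-1 + 2*(-270)*295) + 87198) = 1/((⅒)*(-1/270)*(-1 - 159300) + 87198) = 1/((⅒)*(-1/270)*(-159301) + 87198) = 1/(159301/2700 + 87198) = 1/(235593901/2700) = 2700/235593901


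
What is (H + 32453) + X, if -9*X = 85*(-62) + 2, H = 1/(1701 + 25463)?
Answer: 2692359863/81492 ≈ 33038.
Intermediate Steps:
H = 1/27164 ≈ 3.6813e-5
X = 1756/3 (X = -(85*(-62) + 2)/9 = -(-5270 + 2)/9 = -⅑*(-5268) = 1756/3 ≈ 585.33)
(H + 32453) + X = (1/27164 + 32453) + 1756/3 = 881553293/27164 + 1756/3 = 2692359863/81492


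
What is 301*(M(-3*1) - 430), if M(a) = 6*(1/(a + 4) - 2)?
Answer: -131236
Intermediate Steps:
M(a) = -12 + 6/(4 + a) (M(a) = 6*(1/(4 + a) - 2) = 6*(-2 + 1/(4 + a)) = -12 + 6/(4 + a))
301*(M(-3*1) - 430) = 301*(6*(-7 - (-6))/(4 - 3*1) - 430) = 301*(6*(-7 - 2*(-3))/(4 - 3) - 430) = 301*(6*(-7 + 6)/1 - 430) = 301*(6*1*(-1) - 430) = 301*(-6 - 430) = 301*(-436) = -131236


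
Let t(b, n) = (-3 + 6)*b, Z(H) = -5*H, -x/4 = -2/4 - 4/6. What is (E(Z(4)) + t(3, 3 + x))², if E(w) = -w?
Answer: 841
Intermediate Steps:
x = 14/3 (x = -4*(-2/4 - 4/6) = -4*(-2*¼ - 4*⅙) = -4*(-½ - ⅔) = -4*(-7/6) = 14/3 ≈ 4.6667)
t(b, n) = 3*b
(E(Z(4)) + t(3, 3 + x))² = (-(-5)*4 + 3*3)² = (-1*(-20) + 9)² = (20 + 9)² = 29² = 841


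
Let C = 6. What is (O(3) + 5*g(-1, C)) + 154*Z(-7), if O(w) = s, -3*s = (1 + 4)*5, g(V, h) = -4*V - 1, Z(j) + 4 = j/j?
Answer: -1366/3 ≈ -455.33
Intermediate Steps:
Z(j) = -3 (Z(j) = -4 + j/j = -4 + 1 = -3)
g(V, h) = -1 - 4*V
s = -25/3 (s = -(1 + 4)*5/3 = -5*5/3 = -⅓*25 = -25/3 ≈ -8.3333)
O(w) = -25/3
(O(3) + 5*g(-1, C)) + 154*Z(-7) = (-25/3 + 5*(-1 - 4*(-1))) + 154*(-3) = (-25/3 + 5*(-1 + 4)) - 462 = (-25/3 + 5*3) - 462 = (-25/3 + 15) - 462 = 20/3 - 462 = -1366/3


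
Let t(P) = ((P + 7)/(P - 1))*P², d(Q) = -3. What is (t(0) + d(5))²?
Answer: 9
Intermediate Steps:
t(P) = P²*(7 + P)/(-1 + P) (t(P) = ((7 + P)/(-1 + P))*P² = P²*(7 + P)/(-1 + P))
(t(0) + d(5))² = (0²*(7 + 0)/(-1 + 0) - 3)² = (0*7/(-1) - 3)² = (0*(-1)*7 - 3)² = (0 - 3)² = (-3)² = 9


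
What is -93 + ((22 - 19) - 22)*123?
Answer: -2430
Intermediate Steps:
-93 + ((22 - 19) - 22)*123 = -93 + (3 - 22)*123 = -93 - 19*123 = -93 - 2337 = -2430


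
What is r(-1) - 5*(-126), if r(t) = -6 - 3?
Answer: 621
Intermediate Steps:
r(t) = -9
r(-1) - 5*(-126) = -9 - 5*(-126) = -9 + 630 = 621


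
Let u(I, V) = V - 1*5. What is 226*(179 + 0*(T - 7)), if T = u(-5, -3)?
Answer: 40454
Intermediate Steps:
u(I, V) = -5 + V (u(I, V) = V - 5 = -5 + V)
T = -8 (T = -5 - 3 = -8)
226*(179 + 0*(T - 7)) = 226*(179 + 0*(-8 - 7)) = 226*(179 + 0*(-15)) = 226*(179 + 0) = 226*179 = 40454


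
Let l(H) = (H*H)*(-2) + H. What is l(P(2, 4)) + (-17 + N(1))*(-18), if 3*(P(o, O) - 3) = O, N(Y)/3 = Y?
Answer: 1969/9 ≈ 218.78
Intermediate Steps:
N(Y) = 3*Y
P(o, O) = 3 + O/3
l(H) = H - 2*H**2 (l(H) = H**2*(-2) + H = -2*H**2 + H = H - 2*H**2)
l(P(2, 4)) + (-17 + N(1))*(-18) = (3 + (1/3)*4)*(1 - 2*(3 + (1/3)*4)) + (-17 + 3*1)*(-18) = (3 + 4/3)*(1 - 2*(3 + 4/3)) + (-17 + 3)*(-18) = 13*(1 - 2*13/3)/3 - 14*(-18) = 13*(1 - 26/3)/3 + 252 = (13/3)*(-23/3) + 252 = -299/9 + 252 = 1969/9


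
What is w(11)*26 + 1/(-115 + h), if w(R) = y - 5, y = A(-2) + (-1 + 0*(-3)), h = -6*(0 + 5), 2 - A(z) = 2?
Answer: -22621/145 ≈ -156.01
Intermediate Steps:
A(z) = 0 (A(z) = 2 - 1*2 = 2 - 2 = 0)
h = -30 (h = -6*5 = -30)
y = -1 (y = 0 + (-1 + 0*(-3)) = 0 + (-1 + 0) = 0 - 1 = -1)
w(R) = -6 (w(R) = -1 - 5 = -6)
w(11)*26 + 1/(-115 + h) = -6*26 + 1/(-115 - 30) = -156 + 1/(-145) = -156 - 1/145 = -22621/145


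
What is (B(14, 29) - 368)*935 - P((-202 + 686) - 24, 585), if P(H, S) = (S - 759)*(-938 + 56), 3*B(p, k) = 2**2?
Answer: -1488904/3 ≈ -4.9630e+5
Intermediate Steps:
B(p, k) = 4/3 (B(p, k) = (1/3)*2**2 = (1/3)*4 = 4/3)
P(H, S) = 669438 - 882*S (P(H, S) = (-759 + S)*(-882) = 669438 - 882*S)
(B(14, 29) - 368)*935 - P((-202 + 686) - 24, 585) = (4/3 - 368)*935 - (669438 - 882*585) = -1100/3*935 - (669438 - 515970) = -1028500/3 - 1*153468 = -1028500/3 - 153468 = -1488904/3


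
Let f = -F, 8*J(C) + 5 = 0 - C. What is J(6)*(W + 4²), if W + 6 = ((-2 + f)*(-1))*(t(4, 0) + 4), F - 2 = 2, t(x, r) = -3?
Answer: -22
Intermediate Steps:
F = 4 (F = 2 + 2 = 4)
J(C) = -5/8 - C/8 (J(C) = -5/8 + (0 - C)/8 = -5/8 + (-C)/8 = -5/8 - C/8)
f = -4 (f = -1*4 = -4)
W = 0 (W = -6 + ((-2 - 4)*(-1))*(-3 + 4) = -6 - 6*(-1)*1 = -6 + 6*1 = -6 + 6 = 0)
J(6)*(W + 4²) = (-5/8 - ⅛*6)*(0 + 4²) = (-5/8 - ¾)*(0 + 16) = -11/8*16 = -22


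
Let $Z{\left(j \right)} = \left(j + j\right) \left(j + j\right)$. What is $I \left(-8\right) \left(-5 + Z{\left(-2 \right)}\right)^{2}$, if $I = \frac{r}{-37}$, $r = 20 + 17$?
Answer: $968$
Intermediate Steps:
$Z{\left(j \right)} = 4 j^{2}$ ($Z{\left(j \right)} = 2 j 2 j = 4 j^{2}$)
$r = 37$
$I = -1$ ($I = \frac{37}{-37} = 37 \left(- \frac{1}{37}\right) = -1$)
$I \left(-8\right) \left(-5 + Z{\left(-2 \right)}\right)^{2} = \left(-1\right) \left(-8\right) \left(-5 + 4 \left(-2\right)^{2}\right)^{2} = 8 \left(-5 + 4 \cdot 4\right)^{2} = 8 \left(-5 + 16\right)^{2} = 8 \cdot 11^{2} = 8 \cdot 121 = 968$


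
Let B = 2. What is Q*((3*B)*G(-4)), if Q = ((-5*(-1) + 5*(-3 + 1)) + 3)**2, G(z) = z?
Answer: -96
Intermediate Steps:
Q = 4 (Q = ((5 + 5*(-2)) + 3)**2 = ((5 - 10) + 3)**2 = (-5 + 3)**2 = (-2)**2 = 4)
Q*((3*B)*G(-4)) = 4*((3*2)*(-4)) = 4*(6*(-4)) = 4*(-24) = -96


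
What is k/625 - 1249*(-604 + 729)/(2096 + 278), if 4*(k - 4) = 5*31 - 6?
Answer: -38992079/593500 ≈ -65.698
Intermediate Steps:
k = 165/4 (k = 4 + (5*31 - 6)/4 = 4 + (155 - 6)/4 = 4 + (¼)*149 = 4 + 149/4 = 165/4 ≈ 41.250)
k/625 - 1249*(-604 + 729)/(2096 + 278) = (165/4)/625 - 1249*(-604 + 729)/(2096 + 278) = (165/4)*(1/625) - 1249/(2374/125) = 33/500 - 1249/(2374*(1/125)) = 33/500 - 1249/2374/125 = 33/500 - 1249*125/2374 = 33/500 - 156125/2374 = -38992079/593500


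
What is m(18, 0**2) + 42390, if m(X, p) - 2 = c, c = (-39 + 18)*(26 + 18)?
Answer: 41468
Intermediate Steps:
c = -924 (c = -21*44 = -924)
m(X, p) = -922 (m(X, p) = 2 - 924 = -922)
m(18, 0**2) + 42390 = -922 + 42390 = 41468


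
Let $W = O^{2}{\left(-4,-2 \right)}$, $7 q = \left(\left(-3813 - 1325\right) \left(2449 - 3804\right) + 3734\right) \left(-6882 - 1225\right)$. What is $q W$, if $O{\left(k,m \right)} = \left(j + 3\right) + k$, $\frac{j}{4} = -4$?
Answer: $- \frac{16320154971252}{7} \approx -2.3315 \cdot 10^{12}$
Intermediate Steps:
$j = -16$ ($j = 4 \left(-4\right) = -16$)
$O{\left(k,m \right)} = -13 + k$ ($O{\left(k,m \right)} = \left(-16 + 3\right) + k = -13 + k$)
$q = - \frac{56471124468}{7}$ ($q = \frac{\left(\left(-3813 - 1325\right) \left(2449 - 3804\right) + 3734\right) \left(-6882 - 1225\right)}{7} = \frac{\left(\left(-5138\right) \left(-1355\right) + 3734\right) \left(-8107\right)}{7} = \frac{\left(6961990 + 3734\right) \left(-8107\right)}{7} = \frac{6965724 \left(-8107\right)}{7} = \frac{1}{7} \left(-56471124468\right) = - \frac{56471124468}{7} \approx -8.0673 \cdot 10^{9}$)
$W = 289$ ($W = \left(-13 - 4\right)^{2} = \left(-17\right)^{2} = 289$)
$q W = \left(- \frac{56471124468}{7}\right) 289 = - \frac{16320154971252}{7}$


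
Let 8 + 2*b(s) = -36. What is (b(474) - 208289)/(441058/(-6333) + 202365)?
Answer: -1319233563/1281136487 ≈ -1.0297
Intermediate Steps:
b(s) = -22 (b(s) = -4 + (½)*(-36) = -4 - 18 = -22)
(b(474) - 208289)/(441058/(-6333) + 202365) = (-22 - 208289)/(441058/(-6333) + 202365) = -208311/(441058*(-1/6333) + 202365) = -208311/(-441058/6333 + 202365) = -208311/1281136487/6333 = -208311*6333/1281136487 = -1319233563/1281136487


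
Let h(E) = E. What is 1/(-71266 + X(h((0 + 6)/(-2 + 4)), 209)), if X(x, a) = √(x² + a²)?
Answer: -35633/2539399533 - √43690/5078799066 ≈ -1.4073e-5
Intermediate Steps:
X(x, a) = √(a² + x²)
1/(-71266 + X(h((0 + 6)/(-2 + 4)), 209)) = 1/(-71266 + √(209² + ((0 + 6)/(-2 + 4))²)) = 1/(-71266 + √(43681 + (6/2)²)) = 1/(-71266 + √(43681 + (6*(½))²)) = 1/(-71266 + √(43681 + 3²)) = 1/(-71266 + √(43681 + 9)) = 1/(-71266 + √43690)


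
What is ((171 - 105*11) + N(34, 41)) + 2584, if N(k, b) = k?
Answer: 1634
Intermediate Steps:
((171 - 105*11) + N(34, 41)) + 2584 = ((171 - 105*11) + 34) + 2584 = ((171 - 1*1155) + 34) + 2584 = ((171 - 1155) + 34) + 2584 = (-984 + 34) + 2584 = -950 + 2584 = 1634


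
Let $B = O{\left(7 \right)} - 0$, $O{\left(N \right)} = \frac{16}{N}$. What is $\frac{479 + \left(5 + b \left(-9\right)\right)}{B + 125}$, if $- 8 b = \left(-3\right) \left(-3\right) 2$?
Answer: $\frac{14119}{3564} \approx 3.9616$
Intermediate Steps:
$b = - \frac{9}{4}$ ($b = - \frac{\left(-3\right) \left(-3\right) 2}{8} = - \frac{9 \cdot 2}{8} = \left(- \frac{1}{8}\right) 18 = - \frac{9}{4} \approx -2.25$)
$B = \frac{16}{7}$ ($B = \frac{16}{7} - 0 = 16 \cdot \frac{1}{7} + 0 = \frac{16}{7} + 0 = \frac{16}{7} \approx 2.2857$)
$\frac{479 + \left(5 + b \left(-9\right)\right)}{B + 125} = \frac{479 + \left(5 - - \frac{81}{4}\right)}{\frac{16}{7} + 125} = \frac{479 + \left(5 + \frac{81}{4}\right)}{\frac{891}{7}} = \left(479 + \frac{101}{4}\right) \frac{7}{891} = \frac{2017}{4} \cdot \frac{7}{891} = \frac{14119}{3564}$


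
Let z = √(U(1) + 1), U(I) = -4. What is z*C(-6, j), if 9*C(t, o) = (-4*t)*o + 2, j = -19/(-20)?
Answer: 124*I*√3/45 ≈ 4.7728*I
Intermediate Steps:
j = 19/20 (j = -19*(-1/20) = 19/20 ≈ 0.95000)
C(t, o) = 2/9 - 4*o*t/9 (C(t, o) = ((-4*t)*o + 2)/9 = (-4*o*t + 2)/9 = (2 - 4*o*t)/9 = 2/9 - 4*o*t/9)
z = I*√3 (z = √(-4 + 1) = √(-3) = I*√3 ≈ 1.732*I)
z*C(-6, j) = (I*√3)*(2/9 - 4/9*19/20*(-6)) = (I*√3)*(2/9 + 38/15) = (I*√3)*(124/45) = 124*I*√3/45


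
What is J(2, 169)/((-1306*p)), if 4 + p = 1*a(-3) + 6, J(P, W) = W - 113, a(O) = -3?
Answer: 28/653 ≈ 0.042879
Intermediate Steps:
J(P, W) = -113 + W
p = -1 (p = -4 + (1*(-3) + 6) = -4 + (-3 + 6) = -4 + 3 = -1)
J(2, 169)/((-1306*p)) = (-113 + 169)/((-1306*(-1))) = 56/1306 = 56*(1/1306) = 28/653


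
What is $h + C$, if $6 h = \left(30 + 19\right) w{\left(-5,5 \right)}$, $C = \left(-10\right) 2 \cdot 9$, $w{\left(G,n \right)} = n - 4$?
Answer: $- \frac{1031}{6} \approx -171.83$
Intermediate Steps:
$w{\left(G,n \right)} = -4 + n$
$C = -180$ ($C = \left(-20\right) 9 = -180$)
$h = \frac{49}{6}$ ($h = \frac{\left(30 + 19\right) \left(-4 + 5\right)}{6} = \frac{49 \cdot 1}{6} = \frac{1}{6} \cdot 49 = \frac{49}{6} \approx 8.1667$)
$h + C = \frac{49}{6} - 180 = - \frac{1031}{6}$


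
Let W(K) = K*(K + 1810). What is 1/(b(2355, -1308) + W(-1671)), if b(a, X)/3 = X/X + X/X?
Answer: -1/232263 ≈ -4.3055e-6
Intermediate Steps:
W(K) = K*(1810 + K)
b(a, X) = 6 (b(a, X) = 3*(X/X + X/X) = 3*(1 + 1) = 3*2 = 6)
1/(b(2355, -1308) + W(-1671)) = 1/(6 - 1671*(1810 - 1671)) = 1/(6 - 1671*139) = 1/(6 - 232269) = 1/(-232263) = -1/232263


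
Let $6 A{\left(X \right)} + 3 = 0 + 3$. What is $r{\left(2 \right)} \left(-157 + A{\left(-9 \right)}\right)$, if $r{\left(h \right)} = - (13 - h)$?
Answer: $1727$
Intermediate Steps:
$A{\left(X \right)} = 0$ ($A{\left(X \right)} = - \frac{1}{2} + \frac{0 + 3}{6} = - \frac{1}{2} + \frac{1}{6} \cdot 3 = - \frac{1}{2} + \frac{1}{2} = 0$)
$r{\left(h \right)} = -13 + h$
$r{\left(2 \right)} \left(-157 + A{\left(-9 \right)}\right) = \left(-13 + 2\right) \left(-157 + 0\right) = \left(-11\right) \left(-157\right) = 1727$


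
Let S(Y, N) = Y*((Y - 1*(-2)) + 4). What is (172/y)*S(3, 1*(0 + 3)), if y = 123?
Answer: 1548/41 ≈ 37.756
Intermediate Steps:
S(Y, N) = Y*(6 + Y) (S(Y, N) = Y*((Y + 2) + 4) = Y*((2 + Y) + 4) = Y*(6 + Y))
(172/y)*S(3, 1*(0 + 3)) = (172/123)*(3*(6 + 3)) = (172*(1/123))*(3*9) = (172/123)*27 = 1548/41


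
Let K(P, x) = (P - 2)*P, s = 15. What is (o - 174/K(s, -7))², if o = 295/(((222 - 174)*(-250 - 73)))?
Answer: 843471417649/1015580217600 ≈ 0.83053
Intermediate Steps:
K(P, x) = P*(-2 + P) (K(P, x) = (-2 + P)*P = P*(-2 + P))
o = -295/15504 (o = 295/((48*(-323))) = 295/(-15504) = 295*(-1/15504) = -295/15504 ≈ -0.019027)
(o - 174/K(s, -7))² = (-295/15504 - 174*1/(15*(-2 + 15)))² = (-295/15504 - 174/(15*13))² = (-295/15504 - 174/195)² = (-295/15504 - 174*1/195)² = (-295/15504 - 58/65)² = (-918407/1007760)² = 843471417649/1015580217600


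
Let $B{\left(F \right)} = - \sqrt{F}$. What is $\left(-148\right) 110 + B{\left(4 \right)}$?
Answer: $-16282$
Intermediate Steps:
$\left(-148\right) 110 + B{\left(4 \right)} = \left(-148\right) 110 - \sqrt{4} = -16280 - 2 = -16282$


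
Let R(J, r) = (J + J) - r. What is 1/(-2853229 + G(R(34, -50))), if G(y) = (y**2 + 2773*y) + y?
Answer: -1/2511973 ≈ -3.9809e-7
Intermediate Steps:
R(J, r) = -r + 2*J (R(J, r) = 2*J - r = -r + 2*J)
G(y) = y**2 + 2774*y
1/(-2853229 + G(R(34, -50))) = 1/(-2853229 + (-1*(-50) + 2*34)*(2774 + (-1*(-50) + 2*34))) = 1/(-2853229 + (50 + 68)*(2774 + (50 + 68))) = 1/(-2853229 + 118*(2774 + 118)) = 1/(-2853229 + 118*2892) = 1/(-2853229 + 341256) = 1/(-2511973) = -1/2511973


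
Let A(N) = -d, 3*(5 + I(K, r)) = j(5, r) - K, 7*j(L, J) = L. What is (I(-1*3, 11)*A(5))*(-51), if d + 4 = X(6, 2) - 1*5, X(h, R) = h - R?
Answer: 6715/7 ≈ 959.29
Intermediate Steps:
j(L, J) = L/7
d = -5 (d = -4 + ((6 - 1*2) - 1*5) = -4 + ((6 - 2) - 5) = -4 + (4 - 5) = -4 - 1 = -5)
I(K, r) = -100/21 - K/3 (I(K, r) = -5 + ((⅐)*5 - K)/3 = -5 + (5/7 - K)/3 = -5 + (5/21 - K/3) = -100/21 - K/3)
A(N) = 5 (A(N) = -1*(-5) = 5)
(I(-1*3, 11)*A(5))*(-51) = ((-100/21 - (-1)*3/3)*5)*(-51) = ((-100/21 - ⅓*(-3))*5)*(-51) = ((-100/21 + 1)*5)*(-51) = -79/21*5*(-51) = -395/21*(-51) = 6715/7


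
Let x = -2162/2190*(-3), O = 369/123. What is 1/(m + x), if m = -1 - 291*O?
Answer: -365/317929 ≈ -0.0011481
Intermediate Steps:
O = 3 (O = 369*(1/123) = 3)
x = 1081/365 (x = -2162*1/2190*(-3) = -1081/1095*(-3) = 1081/365 ≈ 2.9616)
m = -874 (m = -1 - 291*3 = -1 - 873 = -874)
1/(m + x) = 1/(-874 + 1081/365) = 1/(-317929/365) = -365/317929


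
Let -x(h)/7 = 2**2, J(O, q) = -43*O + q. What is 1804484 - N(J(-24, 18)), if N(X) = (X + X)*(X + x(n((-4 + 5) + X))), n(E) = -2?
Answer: -341716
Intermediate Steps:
J(O, q) = q - 43*O
x(h) = -28 (x(h) = -7*2**2 = -7*4 = -28)
N(X) = 2*X*(-28 + X) (N(X) = (X + X)*(X - 28) = (2*X)*(-28 + X) = 2*X*(-28 + X))
1804484 - N(J(-24, 18)) = 1804484 - 2*(18 - 43*(-24))*(-28 + (18 - 43*(-24))) = 1804484 - 2*(18 + 1032)*(-28 + (18 + 1032)) = 1804484 - 2*1050*(-28 + 1050) = 1804484 - 2*1050*1022 = 1804484 - 1*2146200 = 1804484 - 2146200 = -341716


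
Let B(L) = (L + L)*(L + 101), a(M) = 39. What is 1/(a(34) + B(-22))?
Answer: -1/3437 ≈ -0.00029095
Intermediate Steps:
B(L) = 2*L*(101 + L) (B(L) = (2*L)*(101 + L) = 2*L*(101 + L))
1/(a(34) + B(-22)) = 1/(39 + 2*(-22)*(101 - 22)) = 1/(39 + 2*(-22)*79) = 1/(39 - 3476) = 1/(-3437) = -1/3437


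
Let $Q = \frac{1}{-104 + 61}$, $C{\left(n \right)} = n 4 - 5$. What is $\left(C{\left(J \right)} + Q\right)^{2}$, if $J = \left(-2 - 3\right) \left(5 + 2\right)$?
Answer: $\frac{38887696}{1849} \approx 21032.0$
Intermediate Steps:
$J = -35$ ($J = \left(-5\right) 7 = -35$)
$C{\left(n \right)} = -5 + 4 n$ ($C{\left(n \right)} = 4 n - 5 = -5 + 4 n$)
$Q = - \frac{1}{43}$ ($Q = \frac{1}{-43} = - \frac{1}{43} \approx -0.023256$)
$\left(C{\left(J \right)} + Q\right)^{2} = \left(\left(-5 + 4 \left(-35\right)\right) - \frac{1}{43}\right)^{2} = \left(\left(-5 - 140\right) - \frac{1}{43}\right)^{2} = \left(-145 - \frac{1}{43}\right)^{2} = \left(- \frac{6236}{43}\right)^{2} = \frac{38887696}{1849}$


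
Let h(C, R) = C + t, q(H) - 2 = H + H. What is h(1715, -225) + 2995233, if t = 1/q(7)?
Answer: 47951169/16 ≈ 2.9969e+6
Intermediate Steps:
q(H) = 2 + 2*H (q(H) = 2 + (H + H) = 2 + 2*H)
t = 1/16 (t = 1/(2 + 2*7) = 1/(2 + 14) = 1/16 ≈ 0.062500)
h(C, R) = 1/16 + C (h(C, R) = C + 1/16 = 1/16 + C)
h(1715, -225) + 2995233 = (1/16 + 1715) + 2995233 = 27441/16 + 2995233 = 47951169/16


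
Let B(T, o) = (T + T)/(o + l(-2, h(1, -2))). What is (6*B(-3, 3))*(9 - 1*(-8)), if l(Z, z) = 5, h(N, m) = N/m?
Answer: -153/2 ≈ -76.500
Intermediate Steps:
B(T, o) = 2*T/(5 + o) (B(T, o) = (T + T)/(o + 5) = (2*T)/(5 + o) = 2*T/(5 + o))
(6*B(-3, 3))*(9 - 1*(-8)) = (6*(2*(-3)/(5 + 3)))*(9 - 1*(-8)) = (6*(2*(-3)/8))*(9 + 8) = (6*(2*(-3)*(1/8)))*17 = (6*(-3/4))*17 = -9/2*17 = -153/2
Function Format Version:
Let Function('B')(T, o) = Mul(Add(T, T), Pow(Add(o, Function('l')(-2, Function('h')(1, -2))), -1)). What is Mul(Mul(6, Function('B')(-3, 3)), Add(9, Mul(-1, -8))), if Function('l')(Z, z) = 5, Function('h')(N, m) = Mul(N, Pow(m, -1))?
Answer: Rational(-153, 2) ≈ -76.500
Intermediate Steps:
Function('B')(T, o) = Mul(2, T, Pow(Add(5, o), -1)) (Function('B')(T, o) = Mul(Add(T, T), Pow(Add(o, 5), -1)) = Mul(Mul(2, T), Pow(Add(5, o), -1)) = Mul(2, T, Pow(Add(5, o), -1)))
Mul(Mul(6, Function('B')(-3, 3)), Add(9, Mul(-1, -8))) = Mul(Mul(6, Mul(2, -3, Pow(Add(5, 3), -1))), Add(9, Mul(-1, -8))) = Mul(Mul(6, Mul(2, -3, Pow(8, -1))), Add(9, 8)) = Mul(Mul(6, Mul(2, -3, Rational(1, 8))), 17) = Mul(Mul(6, Rational(-3, 4)), 17) = Mul(Rational(-9, 2), 17) = Rational(-153, 2)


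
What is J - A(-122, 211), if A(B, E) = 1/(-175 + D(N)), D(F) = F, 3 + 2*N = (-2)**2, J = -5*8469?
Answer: -14778403/349 ≈ -42345.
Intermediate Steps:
J = -42345
N = 1/2 (N = -3/2 + (1/2)*(-2)**2 = -3/2 + (1/2)*4 = -3/2 + 2 = 1/2 ≈ 0.50000)
A(B, E) = -2/349 (A(B, E) = 1/(-175 + 1/2) = 1/(-349/2) = -2/349)
J - A(-122, 211) = -42345 - 1*(-2/349) = -42345 + 2/349 = -14778403/349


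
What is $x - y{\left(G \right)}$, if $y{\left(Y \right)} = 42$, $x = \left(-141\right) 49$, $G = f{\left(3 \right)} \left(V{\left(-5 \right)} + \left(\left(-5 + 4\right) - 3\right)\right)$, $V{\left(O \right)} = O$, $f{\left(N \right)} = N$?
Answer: $-6951$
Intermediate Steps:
$G = -27$ ($G = 3 \left(-5 + \left(\left(-5 + 4\right) - 3\right)\right) = 3 \left(-5 - 4\right) = 3 \left(-9\right) = -27$)
$x = -6909$
$x - y{\left(G \right)} = -6909 - 42 = -6951$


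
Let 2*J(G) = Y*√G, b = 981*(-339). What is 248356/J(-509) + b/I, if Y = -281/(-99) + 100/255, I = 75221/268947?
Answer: -89440745373/75221 - 835966296*I*√509/2767433 ≈ -1.189e+6 - 6815.1*I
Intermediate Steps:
I = 75221/268947 (I = 75221*(1/268947) = 75221/268947 ≈ 0.27969)
Y = 5437/1683 (Y = -281*(-1/99) + 100*(1/255) = 281/99 + 20/51 = 5437/1683 ≈ 3.2305)
b = -332559
J(G) = 5437*√G/3366 (J(G) = (5437*√G/1683)/2 = 5437*√G/3366)
248356/J(-509) + b/I = 248356/((5437*√(-509)/3366)) - 332559/75221/268947 = 248356/((5437*(I*√509)/3366)) - 332559*268947/75221 = 248356/((5437*I*√509/3366)) - 89440745373/75221 = 248356*(-3366*I*√509/2767433) - 89440745373/75221 = -835966296*I*√509/2767433 - 89440745373/75221 = -89440745373/75221 - 835966296*I*√509/2767433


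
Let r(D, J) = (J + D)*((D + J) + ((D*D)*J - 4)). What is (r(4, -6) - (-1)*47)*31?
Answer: 7781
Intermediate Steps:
r(D, J) = (D + J)*(-4 + D + J + J*D²) (r(D, J) = (D + J)*((D + J) + (D²*J - 4)) = (D + J)*((D + J) + (J*D² - 4)) = (D + J)*((D + J) + (-4 + J*D²)) = (D + J)*(-4 + D + J + J*D²))
(r(4, -6) - (-1)*47)*31 = ((4² + (-6)² - 4*4 - 4*(-6) - 6*4³ + 4²*(-6)² + 2*4*(-6)) - (-1)*47)*31 = ((16 + 36 - 16 + 24 - 6*64 + 16*36 - 48) - 1*(-47))*31 = ((16 + 36 - 16 + 24 - 384 + 576 - 48) + 47)*31 = (204 + 47)*31 = 251*31 = 7781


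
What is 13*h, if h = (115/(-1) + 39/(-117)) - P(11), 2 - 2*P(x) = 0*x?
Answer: -4537/3 ≈ -1512.3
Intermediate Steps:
P(x) = 1 (P(x) = 1 - 0*x = 1 - ½*0 = 1 + 0 = 1)
h = -349/3 (h = (115/(-1) + 39/(-117)) - 1*1 = (115*(-1) + 39*(-1/117)) - 1 = (-115 - ⅓) - 1 = -346/3 - 1 = -349/3 ≈ -116.33)
13*h = 13*(-349/3) = -4537/3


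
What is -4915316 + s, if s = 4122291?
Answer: -793025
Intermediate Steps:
-4915316 + s = -4915316 + 4122291 = -793025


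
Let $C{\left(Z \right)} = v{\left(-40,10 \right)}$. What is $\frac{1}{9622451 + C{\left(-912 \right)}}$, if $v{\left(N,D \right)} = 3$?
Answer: $\frac{1}{9622454} \approx 1.0392 \cdot 10^{-7}$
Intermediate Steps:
$C{\left(Z \right)} = 3$
$\frac{1}{9622451 + C{\left(-912 \right)}} = \frac{1}{9622451 + 3} = \frac{1}{9622454}$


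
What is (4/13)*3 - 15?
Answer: -183/13 ≈ -14.077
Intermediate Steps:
(4/13)*3 - 15 = 12/13 - 15 = -183/13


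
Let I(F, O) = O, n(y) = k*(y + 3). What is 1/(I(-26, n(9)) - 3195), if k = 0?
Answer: -1/3195 ≈ -0.00031299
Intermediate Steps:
n(y) = 0 (n(y) = 0*(y + 3) = 0*(3 + y) = 0)
1/(I(-26, n(9)) - 3195) = 1/(0 - 3195) = 1/(-3195) = -1/3195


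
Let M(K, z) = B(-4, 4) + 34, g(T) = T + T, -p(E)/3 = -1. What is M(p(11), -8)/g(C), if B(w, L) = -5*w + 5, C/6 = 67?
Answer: 59/804 ≈ 0.073383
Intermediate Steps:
p(E) = 3 (p(E) = -3*(-1) = 3)
C = 402 (C = 6*67 = 402)
g(T) = 2*T
B(w, L) = 5 - 5*w
M(K, z) = 59 (M(K, z) = (5 - 5*(-4)) + 34 = (5 + 20) + 34 = 25 + 34 = 59)
M(p(11), -8)/g(C) = 59/((2*402)) = 59/804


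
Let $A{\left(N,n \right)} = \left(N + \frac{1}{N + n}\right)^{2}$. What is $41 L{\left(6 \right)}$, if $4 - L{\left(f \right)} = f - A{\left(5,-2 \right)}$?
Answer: $\frac{9758}{9} \approx 1084.2$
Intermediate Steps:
$L{\left(f \right)} = \frac{292}{9} - f$ ($L{\left(f \right)} = 4 - \left(f - \frac{\left(1 + 5^{2} + 5 \left(-2\right)\right)^{2}}{\left(5 - 2\right)^{2}}\right) = 4 - \left(f - \frac{\left(1 + 25 - 10\right)^{2}}{9}\right) = 4 - \left(f - \frac{16^{2}}{9}\right) = 4 - \left(f - \frac{1}{9} \cdot 256\right) = 4 - \left(f - \frac{256}{9}\right) = 4 - \left(- \frac{256}{9} + f\right) = \frac{292}{9} - f$)
$41 L{\left(6 \right)} = 41 \left(\frac{292}{9} - 6\right) = 41 \cdot \frac{238}{9} = \frac{9758}{9}$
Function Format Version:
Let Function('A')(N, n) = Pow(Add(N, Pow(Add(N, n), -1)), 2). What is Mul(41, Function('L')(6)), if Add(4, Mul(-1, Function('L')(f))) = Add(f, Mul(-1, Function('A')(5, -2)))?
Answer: Rational(9758, 9) ≈ 1084.2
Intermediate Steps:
Function('L')(f) = Add(Rational(292, 9), Mul(-1, f)) (Function('L')(f) = Add(4, Mul(-1, Add(f, Mul(-1, Mul(Pow(Add(5, -2), -2), Pow(Add(1, Pow(5, 2), Mul(5, -2)), 2)))))) = Add(4, Mul(-1, Add(f, Mul(-1, Mul(Pow(3, -2), Pow(Add(1, 25, -10), 2)))))) = Add(4, Mul(-1, Add(f, Mul(-1, Mul(Rational(1, 9), Pow(16, 2)))))) = Add(4, Mul(-1, Add(f, Mul(-1, Mul(Rational(1, 9), 256))))) = Add(4, Mul(-1, Add(f, Mul(-1, Rational(256, 9))))) = Add(4, Mul(-1, Add(f, Rational(-256, 9)))) = Add(4, Mul(-1, Add(Rational(-256, 9), f))) = Add(4, Add(Rational(256, 9), Mul(-1, f))) = Add(Rational(292, 9), Mul(-1, f)))
Mul(41, Function('L')(6)) = Mul(41, Add(Rational(292, 9), Mul(-1, 6))) = Mul(41, Add(Rational(292, 9), -6)) = Mul(41, Rational(238, 9)) = Rational(9758, 9)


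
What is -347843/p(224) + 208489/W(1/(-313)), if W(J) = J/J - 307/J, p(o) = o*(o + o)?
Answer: -3125660357/2410756096 ≈ -1.2965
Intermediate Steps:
p(o) = 2*o**2 (p(o) = o*(2*o) = 2*o**2)
W(J) = 1 - 307/J
-347843/p(224) + 208489/W(1/(-313)) = -347843/(2*224**2) + 208489/(((-307 + 1/(-313))/(1/(-313)))) = -347843/(2*50176) + 208489/(((-307 - 1/313)/(-1/313))) = -347843/100352 + 208489/((-313*(-96092/313))) = -347843*1/100352 + 208489/96092 = -347843/100352 + 208489*(1/96092) = -347843/100352 + 208489/96092 = -3125660357/2410756096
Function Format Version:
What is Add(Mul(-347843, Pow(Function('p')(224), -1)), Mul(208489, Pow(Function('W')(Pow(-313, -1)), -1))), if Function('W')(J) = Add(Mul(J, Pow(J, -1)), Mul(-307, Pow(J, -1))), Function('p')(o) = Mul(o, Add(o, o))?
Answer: Rational(-3125660357, 2410756096) ≈ -1.2965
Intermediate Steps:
Function('p')(o) = Mul(2, Pow(o, 2)) (Function('p')(o) = Mul(o, Mul(2, o)) = Mul(2, Pow(o, 2)))
Function('W')(J) = Add(1, Mul(-307, Pow(J, -1)))
Add(Mul(-347843, Pow(Function('p')(224), -1)), Mul(208489, Pow(Function('W')(Pow(-313, -1)), -1))) = Add(Mul(-347843, Pow(Mul(2, Pow(224, 2)), -1)), Mul(208489, Pow(Mul(Pow(Pow(-313, -1), -1), Add(-307, Pow(-313, -1))), -1))) = Add(Mul(-347843, Pow(Mul(2, 50176), -1)), Mul(208489, Pow(Mul(Pow(Rational(-1, 313), -1), Add(-307, Rational(-1, 313))), -1))) = Add(Mul(-347843, Pow(100352, -1)), Mul(208489, Pow(Mul(-313, Rational(-96092, 313)), -1))) = Add(Mul(-347843, Rational(1, 100352)), Mul(208489, Pow(96092, -1))) = Add(Rational(-347843, 100352), Mul(208489, Rational(1, 96092))) = Add(Rational(-347843, 100352), Rational(208489, 96092)) = Rational(-3125660357, 2410756096)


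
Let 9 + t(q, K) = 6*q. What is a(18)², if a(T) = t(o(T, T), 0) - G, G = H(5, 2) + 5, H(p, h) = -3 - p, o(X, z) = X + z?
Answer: 44100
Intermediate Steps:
t(q, K) = -9 + 6*q
G = -3 (G = (-3 - 1*5) + 5 = (-3 - 5) + 5 = -8 + 5 = -3)
a(T) = -6 + 12*T (a(T) = (-9 + 6*(T + T)) - 1*(-3) = (-9 + 6*(2*T)) + 3 = (-9 + 12*T) + 3 = -6 + 12*T)
a(18)² = (-6 + 12*18)² = (-6 + 216)² = 210² = 44100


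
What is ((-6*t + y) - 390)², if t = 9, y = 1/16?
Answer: 50452609/256 ≈ 1.9708e+5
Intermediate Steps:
y = 1/16 ≈ 0.062500
((-6*t + y) - 390)² = ((-6*9 + 1/16) - 390)² = ((-54 + 1/16) - 390)² = (-863/16 - 390)² = (-7103/16)² = 50452609/256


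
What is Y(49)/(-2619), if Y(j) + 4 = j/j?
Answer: 1/873 ≈ 0.0011455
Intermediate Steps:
Y(j) = -3 (Y(j) = -4 + j/j = -4 + 1 = -3)
Y(49)/(-2619) = -3/(-2619) = -3*(-1/2619) = 1/873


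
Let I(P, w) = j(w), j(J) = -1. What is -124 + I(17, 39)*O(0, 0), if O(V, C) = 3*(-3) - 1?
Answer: -114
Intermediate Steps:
I(P, w) = -1
O(V, C) = -10 (O(V, C) = -9 - 1 = -10)
-124 + I(17, 39)*O(0, 0) = -124 - 1*(-10) = -124 + 10 = -114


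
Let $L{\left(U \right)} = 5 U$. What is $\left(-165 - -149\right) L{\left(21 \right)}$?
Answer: $-1680$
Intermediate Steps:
$\left(-165 - -149\right) L{\left(21 \right)} = \left(-165 - -149\right) 5 \cdot 21 = \left(-165 + 149\right) 105 = \left(-16\right) 105 = -1680$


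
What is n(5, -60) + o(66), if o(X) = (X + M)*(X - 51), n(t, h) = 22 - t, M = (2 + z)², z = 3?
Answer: 1382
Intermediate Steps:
M = 25 (M = (2 + 3)² = 5² = 25)
o(X) = (-51 + X)*(25 + X) (o(X) = (X + 25)*(X - 51) = (25 + X)*(-51 + X) = (-51 + X)*(25 + X))
n(5, -60) + o(66) = (22 - 1*5) + (-1275 + 66² - 26*66) = (22 - 5) + (-1275 + 4356 - 1716) = 17 + 1365 = 1382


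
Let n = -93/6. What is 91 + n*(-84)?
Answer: 1393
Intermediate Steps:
n = -31/2 (n = -93*1/6 = -31/2 ≈ -15.500)
91 + n*(-84) = 91 - 31/2*(-84) = 91 + 1302 = 1393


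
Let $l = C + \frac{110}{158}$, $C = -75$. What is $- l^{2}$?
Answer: $- \frac{34456900}{6241} \approx -5521.1$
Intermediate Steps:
$l = - \frac{5870}{79}$ ($l = -75 + \frac{110}{158} = -75 + 110 \cdot \frac{1}{158} = -75 + \frac{55}{79} = - \frac{5870}{79} \approx -74.304$)
$- l^{2} = - \left(- \frac{5870}{79}\right)^{2} = \left(-1\right) \frac{34456900}{6241} = - \frac{34456900}{6241}$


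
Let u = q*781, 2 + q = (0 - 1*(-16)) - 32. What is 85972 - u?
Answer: 100030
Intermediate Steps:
q = -18 (q = -2 + ((0 - 1*(-16)) - 32) = -2 + ((0 + 16) - 32) = -2 + (16 - 32) = -2 - 16 = -18)
u = -14058 (u = -18*781 = -14058)
85972 - u = 85972 - 1*(-14058) = 85972 + 14058 = 100030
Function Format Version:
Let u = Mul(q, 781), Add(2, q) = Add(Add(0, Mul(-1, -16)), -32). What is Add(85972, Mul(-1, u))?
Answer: 100030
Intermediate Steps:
q = -18 (q = Add(-2, Add(Add(0, Mul(-1, -16)), -32)) = Add(-2, Add(Add(0, 16), -32)) = Add(-2, Add(16, -32)) = Add(-2, -16) = -18)
u = -14058 (u = Mul(-18, 781) = -14058)
Add(85972, Mul(-1, u)) = Add(85972, Mul(-1, -14058)) = Add(85972, 14058) = 100030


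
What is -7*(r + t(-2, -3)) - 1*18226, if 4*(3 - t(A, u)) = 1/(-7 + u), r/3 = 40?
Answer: -763487/40 ≈ -19087.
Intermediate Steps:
r = 120 (r = 3*40 = 120)
t(A, u) = 3 - 1/(4*(-7 + u))
-7*(r + t(-2, -3)) - 1*18226 = -7*(120 + (-85 + 12*(-3))/(4*(-7 - 3))) - 1*18226 = -7*(120 + (¼)*(-85 - 36)/(-10)) - 18226 = -7*(120 + (¼)*(-⅒)*(-121)) - 18226 = -7*(120 + 121/40) - 18226 = -7*4921/40 - 18226 = -34447/40 - 18226 = -763487/40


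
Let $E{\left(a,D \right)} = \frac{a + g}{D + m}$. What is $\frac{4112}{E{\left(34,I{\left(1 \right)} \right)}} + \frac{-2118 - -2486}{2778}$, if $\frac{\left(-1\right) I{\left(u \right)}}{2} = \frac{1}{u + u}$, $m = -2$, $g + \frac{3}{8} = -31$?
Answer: $- \frac{45691256}{9723} \approx -4699.3$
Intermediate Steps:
$g = - \frac{251}{8}$ ($g = - \frac{3}{8} - 31 = - \frac{251}{8} \approx -31.375$)
$I{\left(u \right)} = - \frac{1}{u}$ ($I{\left(u \right)} = - \frac{2}{u + u} = - \frac{2}{2 u} = - 2 \frac{1}{2 u} = - \frac{1}{u}$)
$E{\left(a,D \right)} = \frac{- \frac{251}{8} + a}{-2 + D}$ ($E{\left(a,D \right)} = \frac{a - \frac{251}{8}}{D - 2} = \frac{- \frac{251}{8} + a}{-2 + D}$)
$\frac{4112}{E{\left(34,I{\left(1 \right)} \right)}} + \frac{-2118 - -2486}{2778} = \frac{4112}{\frac{1}{-2 - 1^{-1}} \left(- \frac{251}{8} + 34\right)} + \frac{-2118 - -2486}{2778} = \frac{4112}{\frac{1}{-2 - 1} \cdot \frac{21}{8}} + \left(-2118 + 2486\right) \frac{1}{2778} = \frac{4112}{\frac{1}{-2 - 1} \cdot \frac{21}{8}} + 368 \cdot \frac{1}{2778} = \frac{4112}{\frac{1}{-3} \cdot \frac{21}{8}} + \frac{184}{1389} = \frac{4112}{\left(- \frac{1}{3}\right) \frac{21}{8}} + \frac{184}{1389} = \frac{4112}{- \frac{7}{8}} + \frac{184}{1389} = 4112 \left(- \frac{8}{7}\right) + \frac{184}{1389} = - \frac{32896}{7} + \frac{184}{1389} = - \frac{45691256}{9723}$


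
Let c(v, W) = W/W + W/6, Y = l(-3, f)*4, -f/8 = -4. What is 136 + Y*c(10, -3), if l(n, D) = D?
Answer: 200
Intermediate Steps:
f = 32 (f = -8*(-4) = 32)
Y = 128 (Y = 32*4 = 128)
c(v, W) = 1 + W/6 (c(v, W) = 1 + W*(1/6) = 1 + W/6)
136 + Y*c(10, -3) = 136 + 128*(1 + (1/6)*(-3)) = 136 + 128*(1 - 1/2) = 136 + 128*(1/2) = 136 + 64 = 200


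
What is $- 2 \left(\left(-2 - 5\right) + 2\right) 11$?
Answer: $110$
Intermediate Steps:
$- 2 \left(\left(-2 - 5\right) + 2\right) 11 = - 2 \left(-7 + 2\right) 11 = \left(-2\right) \left(-5\right) 11 = 10 \cdot 11 = 110$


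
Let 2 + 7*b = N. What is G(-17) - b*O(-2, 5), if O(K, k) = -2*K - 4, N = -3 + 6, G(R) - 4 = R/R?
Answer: 5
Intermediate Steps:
G(R) = 5 (G(R) = 4 + R/R = 4 + 1 = 5)
N = 3
O(K, k) = -4 - 2*K
b = ⅐ (b = -2/7 + (⅐)*3 = -2/7 + 3/7 = ⅐ ≈ 0.14286)
G(-17) - b*O(-2, 5) = 5 - (-4 - 2*(-2))/7 = 5 - (-4 + 4)/7 = 5 - 0/7 = 5 - 1*0 = 5 + 0 = 5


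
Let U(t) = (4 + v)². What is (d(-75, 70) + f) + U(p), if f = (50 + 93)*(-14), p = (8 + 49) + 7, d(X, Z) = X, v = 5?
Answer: -1996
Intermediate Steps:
p = 64 (p = 57 + 7 = 64)
U(t) = 81 (U(t) = (4 + 5)² = 9² = 81)
f = -2002 (f = 143*(-14) = -2002)
(d(-75, 70) + f) + U(p) = (-75 - 2002) + 81 = -2077 + 81 = -1996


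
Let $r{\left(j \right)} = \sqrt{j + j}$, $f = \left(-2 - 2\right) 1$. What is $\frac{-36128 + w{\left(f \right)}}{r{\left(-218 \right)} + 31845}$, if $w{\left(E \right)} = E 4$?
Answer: $- \frac{1151005680}{1014104461} + \frac{72288 i \sqrt{109}}{1014104461} \approx -1.135 + 0.00074421 i$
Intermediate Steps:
$f = -4$ ($f = \left(-4\right) 1 = -4$)
$r{\left(j \right)} = \sqrt{2} \sqrt{j}$ ($r{\left(j \right)} = \sqrt{2 j} = \sqrt{2} \sqrt{j}$)
$w{\left(E \right)} = 4 E$
$\frac{-36128 + w{\left(f \right)}}{r{\left(-218 \right)} + 31845} = \frac{-36128 + 4 \left(-4\right)}{\sqrt{2} \sqrt{-218} + 31845} = \frac{-36128 - 16}{\sqrt{2} i \sqrt{218} + 31845} = - \frac{36144}{2 i \sqrt{109} + 31845} = - \frac{36144}{31845 + 2 i \sqrt{109}}$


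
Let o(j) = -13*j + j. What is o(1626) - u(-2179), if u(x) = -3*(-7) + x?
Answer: -17354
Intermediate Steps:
u(x) = 21 + x
o(j) = -12*j
o(1626) - u(-2179) = -12*1626 - (21 - 2179) = -19512 - 1*(-2158) = -19512 + 2158 = -17354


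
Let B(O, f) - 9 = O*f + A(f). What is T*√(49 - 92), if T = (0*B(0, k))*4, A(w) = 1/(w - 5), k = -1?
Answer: 0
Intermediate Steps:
A(w) = 1/(-5 + w)
B(O, f) = 9 + 1/(-5 + f) + O*f (B(O, f) = 9 + (O*f + 1/(-5 + f)) = 9 + (1/(-5 + f) + O*f) = 9 + 1/(-5 + f) + O*f)
T = 0 (T = (0*((1 + (-5 - 1)*(9 + 0*(-1)))/(-5 - 1)))*4 = (0*((1 - 6*(9 + 0))/(-6)))*4 = (0*(-(1 - 6*9)/6))*4 = (0*(-(1 - 54)/6))*4 = (0*(-⅙*(-53)))*4 = (0*(53/6))*4 = 0*4 = 0)
T*√(49 - 92) = 0*√(49 - 92) = 0*√(-43) = 0*(I*√43) = 0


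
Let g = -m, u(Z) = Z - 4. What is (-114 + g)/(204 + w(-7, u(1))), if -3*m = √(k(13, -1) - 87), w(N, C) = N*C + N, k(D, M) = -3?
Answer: -57/109 + I*√10/218 ≈ -0.52294 + 0.014506*I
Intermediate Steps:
u(Z) = -4 + Z
w(N, C) = N + C*N (w(N, C) = C*N + N = N + C*N)
m = -I*√10 (m = -√(-3 - 87)/3 = -I*√10 ≈ -3.1623*I)
g = I*√10 (g = -(-1)*I*√10 = I*√10 ≈ 3.1623*I)
(-114 + g)/(204 + w(-7, u(1))) = (-114 + I*√10)/(204 - 7*(1 + (-4 + 1))) = (-114 + I*√10)/(204 - 7*(1 - 3)) = (-114 + I*√10)/(204 - 7*(-2)) = (-114 + I*√10)/(204 + 14) = (-114 + I*√10)/218 = (-114 + I*√10)*(1/218) = -57/109 + I*√10/218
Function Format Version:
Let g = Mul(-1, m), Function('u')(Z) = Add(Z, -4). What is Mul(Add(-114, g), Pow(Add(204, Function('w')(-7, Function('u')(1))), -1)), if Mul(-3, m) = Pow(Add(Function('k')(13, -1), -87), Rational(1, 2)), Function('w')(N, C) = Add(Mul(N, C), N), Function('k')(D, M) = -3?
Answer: Add(Rational(-57, 109), Mul(Rational(1, 218), I, Pow(10, Rational(1, 2)))) ≈ Add(-0.52294, Mul(0.014506, I))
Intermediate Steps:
Function('u')(Z) = Add(-4, Z)
Function('w')(N, C) = Add(N, Mul(C, N)) (Function('w')(N, C) = Add(Mul(C, N), N) = Add(N, Mul(C, N)))
m = Mul(-1, I, Pow(10, Rational(1, 2))) (m = Mul(Rational(-1, 3), Pow(Add(-3, -87), Rational(1, 2))) = Mul(Rational(-1, 3), Pow(-90, Rational(1, 2))) = Mul(Rational(-1, 3), Mul(3, I, Pow(10, Rational(1, 2)))) = Mul(-1, I, Pow(10, Rational(1, 2))) ≈ Mul(-3.1623, I))
g = Mul(I, Pow(10, Rational(1, 2))) (g = Mul(-1, Mul(-1, I, Pow(10, Rational(1, 2)))) = Mul(I, Pow(10, Rational(1, 2))) ≈ Mul(3.1623, I))
Mul(Add(-114, g), Pow(Add(204, Function('w')(-7, Function('u')(1))), -1)) = Mul(Add(-114, Mul(I, Pow(10, Rational(1, 2)))), Pow(Add(204, Mul(-7, Add(1, Add(-4, 1)))), -1)) = Mul(Add(-114, Mul(I, Pow(10, Rational(1, 2)))), Pow(Add(204, Mul(-7, Add(1, -3))), -1)) = Mul(Add(-114, Mul(I, Pow(10, Rational(1, 2)))), Pow(Add(204, Mul(-7, -2)), -1)) = Mul(Add(-114, Mul(I, Pow(10, Rational(1, 2)))), Pow(Add(204, 14), -1)) = Mul(Add(-114, Mul(I, Pow(10, Rational(1, 2)))), Pow(218, -1)) = Mul(Add(-114, Mul(I, Pow(10, Rational(1, 2)))), Rational(1, 218)) = Add(Rational(-57, 109), Mul(Rational(1, 218), I, Pow(10, Rational(1, 2))))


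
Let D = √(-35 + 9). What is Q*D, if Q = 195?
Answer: 195*I*√26 ≈ 994.31*I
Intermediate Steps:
D = I*√26 (D = √(-26) = I*√26 ≈ 5.099*I)
Q*D = 195*(I*√26) = 195*I*√26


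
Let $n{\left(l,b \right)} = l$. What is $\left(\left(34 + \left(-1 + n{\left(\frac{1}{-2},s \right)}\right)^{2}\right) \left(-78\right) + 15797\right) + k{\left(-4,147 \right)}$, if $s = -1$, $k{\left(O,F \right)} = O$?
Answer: $\frac{25931}{2} \approx 12966.0$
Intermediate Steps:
$\left(\left(34 + \left(-1 + n{\left(\frac{1}{-2},s \right)}\right)^{2}\right) \left(-78\right) + 15797\right) + k{\left(-4,147 \right)} = \left(\left(34 + \left(-1 + \frac{1}{-2}\right)^{2}\right) \left(-78\right) + 15797\right) - 4 = \left(\left(34 + \left(-1 - \frac{1}{2}\right)^{2}\right) \left(-78\right) + 15797\right) - 4 = \left(\left(34 + \left(- \frac{3}{2}\right)^{2}\right) \left(-78\right) + 15797\right) - 4 = \left(\left(34 + \frac{9}{4}\right) \left(-78\right) + 15797\right) - 4 = \left(\frac{145}{4} \left(-78\right) + 15797\right) - 4 = \left(- \frac{5655}{2} + 15797\right) - 4 = \frac{25939}{2} - 4 = \frac{25931}{2}$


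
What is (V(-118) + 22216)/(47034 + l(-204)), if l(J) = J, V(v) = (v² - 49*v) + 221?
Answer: 42143/46830 ≈ 0.89991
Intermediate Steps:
V(v) = 221 + v² - 49*v
(V(-118) + 22216)/(47034 + l(-204)) = ((221 + (-118)² - 49*(-118)) + 22216)/(47034 - 204) = ((221 + 13924 + 5782) + 22216)/46830 = (19927 + 22216)*(1/46830) = 42143*(1/46830) = 42143/46830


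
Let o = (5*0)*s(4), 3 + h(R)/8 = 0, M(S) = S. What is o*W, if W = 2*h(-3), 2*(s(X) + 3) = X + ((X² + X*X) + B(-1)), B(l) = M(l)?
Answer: 0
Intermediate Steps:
h(R) = -24 (h(R) = -24 + 8*0 = -24 + 0 = -24)
B(l) = l
s(X) = -7/2 + X² + X/2 (s(X) = -3 + (X + ((X² + X*X) - 1))/2 = -3 + (X + ((X² + X²) - 1))/2 = -3 + (X + (2*X² - 1))/2 = -3 + (X + (-1 + 2*X²))/2 = -3 + (-1 + X + 2*X²)/2 = -3 + (-½ + X² + X/2) = -7/2 + X² + X/2)
W = -48 (W = 2*(-24) = -48)
o = 0 (o = (5*0)*(-7/2 + 4² + (½)*4) = 0*(-7/2 + 16 + 2) = 0*(29/2) = 0)
o*W = 0*(-48) = 0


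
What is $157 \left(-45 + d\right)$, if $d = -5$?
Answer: $-7850$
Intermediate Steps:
$157 \left(-45 + d\right) = 157 \left(-45 - 5\right) = 157 \left(-50\right) = -7850$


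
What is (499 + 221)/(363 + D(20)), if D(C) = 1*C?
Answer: 720/383 ≈ 1.8799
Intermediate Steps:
D(C) = C
(499 + 221)/(363 + D(20)) = (499 + 221)/(363 + 20) = 720/383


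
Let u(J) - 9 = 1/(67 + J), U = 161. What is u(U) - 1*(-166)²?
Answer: -6280715/228 ≈ -27547.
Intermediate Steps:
u(J) = 9 + 1/(67 + J)
u(U) - 1*(-166)² = (604 + 9*161)/(67 + 161) - 1*(-166)² = (604 + 1449)/228 - 1*27556 = (1/228)*2053 - 27556 = 2053/228 - 27556 = -6280715/228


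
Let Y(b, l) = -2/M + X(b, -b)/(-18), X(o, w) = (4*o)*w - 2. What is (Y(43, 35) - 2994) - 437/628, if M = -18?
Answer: -14602421/5652 ≈ -2583.6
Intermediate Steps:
X(o, w) = -2 + 4*o*w (X(o, w) = 4*o*w - 2 = -2 + 4*o*w)
Y(b, l) = 2/9 + 2*b²/9 (Y(b, l) = -2/(-18) + (-2 + 4*b*(-b))/(-18) = -2*(-1/18) + (-2 - 4*b²)*(-1/18) = ⅑ + (⅑ + 2*b²/9) = 2/9 + 2*b²/9)
(Y(43, 35) - 2994) - 437/628 = ((2/9 + (2/9)*43²) - 2994) - 437/628 = ((2/9 + (2/9)*1849) - 2994) - 437*1/628 = ((2/9 + 3698/9) - 2994) - 437/628 = (3700/9 - 2994) - 437/628 = -23246/9 - 437/628 = -14602421/5652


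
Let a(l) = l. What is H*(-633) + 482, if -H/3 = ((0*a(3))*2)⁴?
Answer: 482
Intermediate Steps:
H = 0 (H = -3*((0*3)*2)⁴ = -3*(0*2)⁴ = -3*0⁴ = -3*0 = 0)
H*(-633) + 482 = 0*(-633) + 482 = 0 + 482 = 482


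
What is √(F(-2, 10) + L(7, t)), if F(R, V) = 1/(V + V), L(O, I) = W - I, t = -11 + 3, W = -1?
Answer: √705/10 ≈ 2.6552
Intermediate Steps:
t = -8
L(O, I) = -1 - I
F(R, V) = 1/(2*V)
√(F(-2, 10) + L(7, t)) = √((½)/10 + (-1 - 1*(-8))) = √((½)*(⅒) + (-1 + 8)) = √(1/20 + 7) = √(141/20) = √705/10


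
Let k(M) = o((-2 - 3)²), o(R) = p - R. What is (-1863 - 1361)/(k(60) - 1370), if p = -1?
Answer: 806/349 ≈ 2.3095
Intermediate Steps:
o(R) = -1 - R
k(M) = -26 (k(M) = -1 - (-2 - 3)² = -1 - 1*(-5)² = -1 - 1*25 = -1 - 25 = -26)
(-1863 - 1361)/(k(60) - 1370) = (-1863 - 1361)/(-26 - 1370) = -3224/(-1396) = -3224*(-1/1396) = 806/349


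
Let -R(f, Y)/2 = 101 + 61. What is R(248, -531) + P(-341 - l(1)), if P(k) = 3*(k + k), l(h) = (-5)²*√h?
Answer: -2520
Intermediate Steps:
R(f, Y) = -324 (R(f, Y) = -2*(101 + 61) = -2*162 = -324)
l(h) = 25*√h
P(k) = 6*k (P(k) = 3*(2*k) = 6*k)
R(248, -531) + P(-341 - l(1)) = -324 + 6*(-341 - 25*√1) = -324 + 6*(-341 - 25) = -324 + 6*(-366) = -324 - 2196 = -2520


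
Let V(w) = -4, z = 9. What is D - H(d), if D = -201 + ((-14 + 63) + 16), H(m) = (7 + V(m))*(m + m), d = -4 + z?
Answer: -166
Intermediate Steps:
d = 5 (d = -4 + 9 = 5)
H(m) = 6*m (H(m) = (7 - 4)*(m + m) = 3*(2*m) = 6*m)
D = -136 (D = -201 + (49 + 16) = -201 + 65 = -136)
D - H(d) = -136 - 6*5 = -136 - 1*30 = -136 - 30 = -166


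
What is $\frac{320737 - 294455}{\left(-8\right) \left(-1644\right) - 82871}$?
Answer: $- \frac{26282}{69719} \approx -0.37697$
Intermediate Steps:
$\frac{320737 - 294455}{\left(-8\right) \left(-1644\right) - 82871} = \frac{26282}{13152 - 82871} = \frac{26282}{-69719} = 26282 \left(- \frac{1}{69719}\right) = - \frac{26282}{69719}$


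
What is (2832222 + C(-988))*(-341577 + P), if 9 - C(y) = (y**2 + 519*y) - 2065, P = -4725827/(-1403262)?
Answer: -63134715903670146/77959 ≈ -8.0984e+11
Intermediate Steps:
P = 4725827/1403262 (P = -4725827*(-1/1403262) = 4725827/1403262 ≈ 3.3677)
C(y) = 2074 - y**2 - 519*y (C(y) = 9 - ((y**2 + 519*y) - 2065) = 9 - (-2065 + y**2 + 519*y) = 9 + (2065 - y**2 - 519*y) = 2074 - y**2 - 519*y)
(2832222 + C(-988))*(-341577 + P) = (2832222 + (2074 - 1*(-988)**2 - 519*(-988)))*(-341577 + 4725827/1403262) = (2832222 + (2074 - 1*976144 + 512772))*(-479317298347/1403262) = (2832222 + (2074 - 976144 + 512772))*(-479317298347/1403262) = (2832222 - 461298)*(-479317298347/1403262) = 2370924*(-479317298347/1403262) = -63134715903670146/77959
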